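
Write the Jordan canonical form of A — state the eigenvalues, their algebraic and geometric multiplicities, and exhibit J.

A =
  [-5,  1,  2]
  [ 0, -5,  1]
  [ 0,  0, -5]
J_3(-5)

The characteristic polynomial is
  det(x·I − A) = x^3 + 15*x^2 + 75*x + 125 = (x + 5)^3

Eigenvalues and multiplicities (the geometric multiplicity of λ is n − rank(A − λI), which equals the number of Jordan blocks for λ):
  λ = -5: algebraic multiplicity = 3, geometric multiplicity = 1

Determining the block sizes for each eigenvalue:
  λ = -5: one block (gm = 1), so the single block has size am = 3 → block sizes [3]

Assembling the blocks gives a Jordan form
J =
  [-5,  1,  0]
  [ 0, -5,  1]
  [ 0,  0, -5]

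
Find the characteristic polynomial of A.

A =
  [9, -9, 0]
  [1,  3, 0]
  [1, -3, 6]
x^3 - 18*x^2 + 108*x - 216

Expanding det(x·I − A) (e.g. by cofactor expansion or by noting that A is similar to its Jordan form J, which has the same characteristic polynomial as A) gives
  χ_A(x) = x^3 - 18*x^2 + 108*x - 216
which factors as (x - 6)^3. The eigenvalues (with algebraic multiplicities) are λ = 6 with multiplicity 3.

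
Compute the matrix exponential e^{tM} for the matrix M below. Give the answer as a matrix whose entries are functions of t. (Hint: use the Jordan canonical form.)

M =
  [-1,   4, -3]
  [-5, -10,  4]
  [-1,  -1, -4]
e^{tM} =
  [-t^2*exp(-5*t)/2 + 4*t*exp(-5*t) + exp(-5*t), -t^2*exp(-5*t)/2 + 4*t*exp(-5*t), t^2*exp(-5*t)/2 - 3*t*exp(-5*t)]
  [t^2*exp(-5*t)/2 - 5*t*exp(-5*t), t^2*exp(-5*t)/2 - 5*t*exp(-5*t) + exp(-5*t), -t^2*exp(-5*t)/2 + 4*t*exp(-5*t)]
  [-t*exp(-5*t), -t*exp(-5*t), t*exp(-5*t) + exp(-5*t)]

Strategy: write M = P · J · P⁻¹ where J is a Jordan canonical form, so e^{tM} = P · e^{tJ} · P⁻¹, and e^{tJ} can be computed block-by-block.

M has Jordan form
J =
  [-5,  1,  0]
  [ 0, -5,  1]
  [ 0,  0, -5]
(up to reordering of blocks).

Per-block formulas:
  For a 3×3 Jordan block J_3(-5): exp(t · J_3(-5)) = e^(-5t)·(I + t·N + (t^2/2)·N^2), where N is the 3×3 nilpotent shift.

After assembling e^{tJ} and conjugating by P, we get:

e^{tM} =
  [-t^2*exp(-5*t)/2 + 4*t*exp(-5*t) + exp(-5*t), -t^2*exp(-5*t)/2 + 4*t*exp(-5*t), t^2*exp(-5*t)/2 - 3*t*exp(-5*t)]
  [t^2*exp(-5*t)/2 - 5*t*exp(-5*t), t^2*exp(-5*t)/2 - 5*t*exp(-5*t) + exp(-5*t), -t^2*exp(-5*t)/2 + 4*t*exp(-5*t)]
  [-t*exp(-5*t), -t*exp(-5*t), t*exp(-5*t) + exp(-5*t)]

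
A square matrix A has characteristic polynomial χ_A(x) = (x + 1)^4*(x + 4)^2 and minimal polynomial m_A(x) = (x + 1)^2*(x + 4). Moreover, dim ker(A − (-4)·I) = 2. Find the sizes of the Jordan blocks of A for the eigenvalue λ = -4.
Block sizes for λ = -4: [1, 1]

Step 1 — from the characteristic polynomial, algebraic multiplicity of λ = -4 is 2. From dim ker(A − (-4)·I) = 2, there are exactly 2 Jordan blocks for λ = -4.
Step 2 — from the minimal polynomial, the factor (x + 4) tells us the largest block for λ = -4 has size 1.
Step 3 — with total size 2, 2 blocks, and largest block 1, the block sizes (in nonincreasing order) are [1, 1].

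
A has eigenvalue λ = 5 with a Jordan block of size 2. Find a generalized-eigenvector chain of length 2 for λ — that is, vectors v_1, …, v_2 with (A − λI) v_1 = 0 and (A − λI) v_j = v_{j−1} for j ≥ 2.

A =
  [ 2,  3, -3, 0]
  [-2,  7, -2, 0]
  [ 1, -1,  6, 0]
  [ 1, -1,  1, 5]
A Jordan chain for λ = 5 of length 2:
v_1 = (-3, -2, 1, 1)ᵀ
v_2 = (1, 0, 0, 0)ᵀ

Let N = A − (5)·I. We want v_2 with N^2 v_2 = 0 but N^1 v_2 ≠ 0; then v_{j-1} := N · v_j for j = 2, …, 2.

Pick v_2 = (1, 0, 0, 0)ᵀ.
Then v_1 = N · v_2 = (-3, -2, 1, 1)ᵀ.

Sanity check: (A − (5)·I) v_1 = (0, 0, 0, 0)ᵀ = 0. ✓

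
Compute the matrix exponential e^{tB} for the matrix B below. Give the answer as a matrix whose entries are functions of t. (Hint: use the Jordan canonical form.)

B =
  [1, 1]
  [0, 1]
e^{tB} =
  [exp(t), t*exp(t)]
  [0, exp(t)]

Strategy: write B = P · J · P⁻¹ where J is a Jordan canonical form, so e^{tB} = P · e^{tJ} · P⁻¹, and e^{tJ} can be computed block-by-block.

B has Jordan form
J =
  [1, 1]
  [0, 1]
(up to reordering of blocks).

Per-block formulas:
  For a 2×2 Jordan block J_2(1): exp(t · J_2(1)) = e^(1t)·(I + t·N), where N is the 2×2 nilpotent shift.

After assembling e^{tJ} and conjugating by P, we get:

e^{tB} =
  [exp(t), t*exp(t)]
  [0, exp(t)]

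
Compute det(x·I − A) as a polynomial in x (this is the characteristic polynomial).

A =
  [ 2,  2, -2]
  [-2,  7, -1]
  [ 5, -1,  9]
x^3 - 18*x^2 + 108*x - 216

Expanding det(x·I − A) (e.g. by cofactor expansion or by noting that A is similar to its Jordan form J, which has the same characteristic polynomial as A) gives
  χ_A(x) = x^3 - 18*x^2 + 108*x - 216
which factors as (x - 6)^3. The eigenvalues (with algebraic multiplicities) are λ = 6 with multiplicity 3.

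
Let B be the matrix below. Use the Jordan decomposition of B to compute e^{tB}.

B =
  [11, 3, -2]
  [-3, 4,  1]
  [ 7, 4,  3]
e^{tB} =
  [t^2*exp(6*t) + 5*t*exp(6*t) + exp(6*t), t^2*exp(6*t)/2 + 3*t*exp(6*t), -t^2*exp(6*t)/2 - 2*t*exp(6*t)]
  [-t^2*exp(6*t) - 3*t*exp(6*t), -t^2*exp(6*t)/2 - 2*t*exp(6*t) + exp(6*t), t^2*exp(6*t)/2 + t*exp(6*t)]
  [t^2*exp(6*t) + 7*t*exp(6*t), t^2*exp(6*t)/2 + 4*t*exp(6*t), -t^2*exp(6*t)/2 - 3*t*exp(6*t) + exp(6*t)]

Strategy: write B = P · J · P⁻¹ where J is a Jordan canonical form, so e^{tB} = P · e^{tJ} · P⁻¹, and e^{tJ} can be computed block-by-block.

B has Jordan form
J =
  [6, 1, 0]
  [0, 6, 1]
  [0, 0, 6]
(up to reordering of blocks).

Per-block formulas:
  For a 3×3 Jordan block J_3(6): exp(t · J_3(6)) = e^(6t)·(I + t·N + (t^2/2)·N^2), where N is the 3×3 nilpotent shift.

After assembling e^{tJ} and conjugating by P, we get:

e^{tB} =
  [t^2*exp(6*t) + 5*t*exp(6*t) + exp(6*t), t^2*exp(6*t)/2 + 3*t*exp(6*t), -t^2*exp(6*t)/2 - 2*t*exp(6*t)]
  [-t^2*exp(6*t) - 3*t*exp(6*t), -t^2*exp(6*t)/2 - 2*t*exp(6*t) + exp(6*t), t^2*exp(6*t)/2 + t*exp(6*t)]
  [t^2*exp(6*t) + 7*t*exp(6*t), t^2*exp(6*t)/2 + 4*t*exp(6*t), -t^2*exp(6*t)/2 - 3*t*exp(6*t) + exp(6*t)]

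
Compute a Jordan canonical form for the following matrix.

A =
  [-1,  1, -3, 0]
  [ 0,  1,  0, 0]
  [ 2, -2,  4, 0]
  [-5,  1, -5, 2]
J_2(1) ⊕ J_1(2) ⊕ J_1(2)

The characteristic polynomial is
  det(x·I − A) = x^4 - 6*x^3 + 13*x^2 - 12*x + 4 = (x - 2)^2*(x - 1)^2

Eigenvalues and multiplicities (the geometric multiplicity of λ is n − rank(A − λI), which equals the number of Jordan blocks for λ):
  λ = 1: algebraic multiplicity = 2, geometric multiplicity = 1
  λ = 2: algebraic multiplicity = 2, geometric multiplicity = 2

Determining the block sizes for each eigenvalue:
  λ = 1: one block (gm = 1), so the single block has size am = 2 → block sizes [2]
  λ = 2: gm = am = 2, so every block has size 1 → block sizes [1, 1]

Assembling the blocks gives a Jordan form
J =
  [1, 1, 0, 0]
  [0, 1, 0, 0]
  [0, 0, 2, 0]
  [0, 0, 0, 2]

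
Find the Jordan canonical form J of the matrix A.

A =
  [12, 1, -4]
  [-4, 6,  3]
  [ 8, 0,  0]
J_3(6)

The characteristic polynomial is
  det(x·I − A) = x^3 - 18*x^2 + 108*x - 216 = (x - 6)^3

Eigenvalues and multiplicities (the geometric multiplicity of λ is n − rank(A − λI), which equals the number of Jordan blocks for λ):
  λ = 6: algebraic multiplicity = 3, geometric multiplicity = 1

Determining the block sizes for each eigenvalue:
  λ = 6: one block (gm = 1), so the single block has size am = 3 → block sizes [3]

Assembling the blocks gives a Jordan form
J =
  [6, 1, 0]
  [0, 6, 1]
  [0, 0, 6]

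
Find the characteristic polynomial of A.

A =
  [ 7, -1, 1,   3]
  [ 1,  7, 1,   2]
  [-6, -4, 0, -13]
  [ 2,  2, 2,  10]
x^4 - 24*x^3 + 216*x^2 - 864*x + 1296

Expanding det(x·I − A) (e.g. by cofactor expansion or by noting that A is similar to its Jordan form J, which has the same characteristic polynomial as A) gives
  χ_A(x) = x^4 - 24*x^3 + 216*x^2 - 864*x + 1296
which factors as (x - 6)^4. The eigenvalues (with algebraic multiplicities) are λ = 6 with multiplicity 4.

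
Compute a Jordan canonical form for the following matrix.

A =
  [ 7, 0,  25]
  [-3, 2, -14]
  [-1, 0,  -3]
J_3(2)

The characteristic polynomial is
  det(x·I − A) = x^3 - 6*x^2 + 12*x - 8 = (x - 2)^3

Eigenvalues and multiplicities (the geometric multiplicity of λ is n − rank(A − λI), which equals the number of Jordan blocks for λ):
  λ = 2: algebraic multiplicity = 3, geometric multiplicity = 1

Determining the block sizes for each eigenvalue:
  λ = 2: one block (gm = 1), so the single block has size am = 3 → block sizes [3]

Assembling the blocks gives a Jordan form
J =
  [2, 1, 0]
  [0, 2, 1]
  [0, 0, 2]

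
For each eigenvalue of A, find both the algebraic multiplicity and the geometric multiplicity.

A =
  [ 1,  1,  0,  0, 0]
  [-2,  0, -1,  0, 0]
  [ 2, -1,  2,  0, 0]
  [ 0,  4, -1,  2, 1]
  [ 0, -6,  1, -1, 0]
λ = 1: alg = 5, geom = 2

Step 1 — factor the characteristic polynomial to read off the algebraic multiplicities:
  χ_A(x) = (x - 1)^5

Step 2 — compute geometric multiplicities via the rank-nullity identity g(λ) = n − rank(A − λI):
  rank(A − (1)·I) = 3, so dim ker(A − (1)·I) = n − 3 = 2

Summary:
  λ = 1: algebraic multiplicity = 5, geometric multiplicity = 2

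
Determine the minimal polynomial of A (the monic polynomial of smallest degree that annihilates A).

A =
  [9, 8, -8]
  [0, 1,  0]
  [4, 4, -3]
x^2 - 6*x + 5

The characteristic polynomial is χ_A(x) = (x - 5)*(x - 1)^2, so the eigenvalues are known. The minimal polynomial is
  m_A(x) = Π_λ (x − λ)^{k_λ}
where k_λ is the size of the *largest* Jordan block for λ (equivalently, the smallest k with (A − λI)^k v = 0 for every generalised eigenvector v of λ).

  λ = 1: largest Jordan block has size 1, contributing (x − 1)
  λ = 5: largest Jordan block has size 1, contributing (x − 5)

So m_A(x) = (x - 5)*(x - 1) = x^2 - 6*x + 5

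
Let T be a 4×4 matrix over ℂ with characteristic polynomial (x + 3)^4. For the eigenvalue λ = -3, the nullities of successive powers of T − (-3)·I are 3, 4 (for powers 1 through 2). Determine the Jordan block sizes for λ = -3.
Block sizes for λ = -3: [2, 1, 1]

From the dimensions of kernels of powers, the number of Jordan blocks of size at least j is d_j − d_{j−1} where d_j = dim ker(N^j) (with d_0 = 0). Computing the differences gives [3, 1].
The number of blocks of size exactly k is (#blocks of size ≥ k) − (#blocks of size ≥ k + 1), so the partition is: 2 block(s) of size 1, 1 block(s) of size 2.
In nonincreasing order the block sizes are [2, 1, 1].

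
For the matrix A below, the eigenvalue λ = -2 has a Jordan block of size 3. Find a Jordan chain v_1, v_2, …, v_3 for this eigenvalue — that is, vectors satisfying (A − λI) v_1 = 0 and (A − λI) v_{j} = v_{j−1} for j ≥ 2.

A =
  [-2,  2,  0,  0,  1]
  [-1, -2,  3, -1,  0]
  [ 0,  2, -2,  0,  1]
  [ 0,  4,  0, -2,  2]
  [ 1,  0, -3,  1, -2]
A Jordan chain for λ = -2 of length 3:
v_1 = (-1, 0, -1, -2, 0)ᵀ
v_2 = (0, -1, 0, 0, 1)ᵀ
v_3 = (1, 0, 0, 0, 0)ᵀ

Let N = A − (-2)·I. We want v_3 with N^3 v_3 = 0 but N^2 v_3 ≠ 0; then v_{j-1} := N · v_j for j = 3, …, 2.

Pick v_3 = (1, 0, 0, 0, 0)ᵀ.
Then v_2 = N · v_3 = (0, -1, 0, 0, 1)ᵀ.
Then v_1 = N · v_2 = (-1, 0, -1, -2, 0)ᵀ.

Sanity check: (A − (-2)·I) v_1 = (0, 0, 0, 0, 0)ᵀ = 0. ✓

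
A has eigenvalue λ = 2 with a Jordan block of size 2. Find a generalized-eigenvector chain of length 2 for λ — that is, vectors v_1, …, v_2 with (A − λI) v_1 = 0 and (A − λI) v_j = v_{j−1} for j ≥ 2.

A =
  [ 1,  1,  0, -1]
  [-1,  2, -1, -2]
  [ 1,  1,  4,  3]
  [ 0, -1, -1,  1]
A Jordan chain for λ = 2 of length 2:
v_1 = (-1, -1, 1, 0)ᵀ
v_2 = (1, 0, 0, 0)ᵀ

Let N = A − (2)·I. We want v_2 with N^2 v_2 = 0 but N^1 v_2 ≠ 0; then v_{j-1} := N · v_j for j = 2, …, 2.

Pick v_2 = (1, 0, 0, 0)ᵀ.
Then v_1 = N · v_2 = (-1, -1, 1, 0)ᵀ.

Sanity check: (A − (2)·I) v_1 = (0, 0, 0, 0)ᵀ = 0. ✓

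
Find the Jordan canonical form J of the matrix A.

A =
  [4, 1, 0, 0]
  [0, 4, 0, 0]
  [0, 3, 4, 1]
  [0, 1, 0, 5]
J_2(4) ⊕ J_1(4) ⊕ J_1(5)

The characteristic polynomial is
  det(x·I − A) = x^4 - 17*x^3 + 108*x^2 - 304*x + 320 = (x - 5)*(x - 4)^3

Eigenvalues and multiplicities (the geometric multiplicity of λ is n − rank(A − λI), which equals the number of Jordan blocks for λ):
  λ = 4: algebraic multiplicity = 3, geometric multiplicity = 2
  λ = 5: algebraic multiplicity = 1, geometric multiplicity = 1

Determining the block sizes for each eigenvalue:
  λ = 4: 2 blocks summing to 3 forces exactly one block of size 2 and the rest size 1 → block sizes [2, 1]
  λ = 5: one block (gm = 1), so the single block has size am = 1 → block sizes [1]

Assembling the blocks gives a Jordan form
J =
  [4, 1, 0, 0]
  [0, 4, 0, 0]
  [0, 0, 4, 0]
  [0, 0, 0, 5]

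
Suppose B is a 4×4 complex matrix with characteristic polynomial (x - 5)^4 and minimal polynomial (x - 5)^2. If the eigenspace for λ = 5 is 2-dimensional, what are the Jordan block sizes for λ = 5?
Block sizes for λ = 5: [2, 2]

Step 1 — from the characteristic polynomial, algebraic multiplicity of λ = 5 is 4. From dim ker(B − (5)·I) = 2, there are exactly 2 Jordan blocks for λ = 5.
Step 2 — from the minimal polynomial, the factor (x − 5)^2 tells us the largest block for λ = 5 has size 2.
Step 3 — with total size 4, 2 blocks, and largest block 2, the block sizes (in nonincreasing order) are [2, 2].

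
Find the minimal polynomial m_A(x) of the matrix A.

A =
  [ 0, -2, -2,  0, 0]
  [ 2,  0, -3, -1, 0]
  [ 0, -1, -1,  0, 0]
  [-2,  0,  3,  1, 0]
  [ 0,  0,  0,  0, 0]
x^3

The characteristic polynomial is χ_A(x) = x^5, so the eigenvalues are known. The minimal polynomial is
  m_A(x) = Π_λ (x − λ)^{k_λ}
where k_λ is the size of the *largest* Jordan block for λ (equivalently, the smallest k with (A − λI)^k v = 0 for every generalised eigenvector v of λ).

  λ = 0: largest Jordan block has size 3, contributing (x − 0)^3

So m_A(x) = x^3 = x^3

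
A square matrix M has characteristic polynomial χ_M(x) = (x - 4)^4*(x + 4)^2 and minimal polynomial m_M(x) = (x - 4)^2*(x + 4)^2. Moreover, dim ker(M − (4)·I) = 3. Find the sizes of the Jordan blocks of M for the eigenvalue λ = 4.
Block sizes for λ = 4: [2, 1, 1]

Step 1 — from the characteristic polynomial, algebraic multiplicity of λ = 4 is 4. From dim ker(M − (4)·I) = 3, there are exactly 3 Jordan blocks for λ = 4.
Step 2 — from the minimal polynomial, the factor (x − 4)^2 tells us the largest block for λ = 4 has size 2.
Step 3 — with total size 4, 3 blocks, and largest block 2, the block sizes (in nonincreasing order) are [2, 1, 1].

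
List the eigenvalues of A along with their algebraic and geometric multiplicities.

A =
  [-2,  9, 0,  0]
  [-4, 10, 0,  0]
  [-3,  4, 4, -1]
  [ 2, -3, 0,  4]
λ = 4: alg = 4, geom = 2

Step 1 — factor the characteristic polynomial to read off the algebraic multiplicities:
  χ_A(x) = (x - 4)^4

Step 2 — compute geometric multiplicities via the rank-nullity identity g(λ) = n − rank(A − λI):
  rank(A − (4)·I) = 2, so dim ker(A − (4)·I) = n − 2 = 2

Summary:
  λ = 4: algebraic multiplicity = 4, geometric multiplicity = 2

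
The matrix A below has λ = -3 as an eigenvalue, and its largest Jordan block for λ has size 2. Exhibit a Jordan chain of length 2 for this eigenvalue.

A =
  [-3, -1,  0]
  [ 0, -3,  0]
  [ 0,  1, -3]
A Jordan chain for λ = -3 of length 2:
v_1 = (-1, 0, 1)ᵀ
v_2 = (0, 1, 0)ᵀ

Let N = A − (-3)·I. We want v_2 with N^2 v_2 = 0 but N^1 v_2 ≠ 0; then v_{j-1} := N · v_j for j = 2, …, 2.

Pick v_2 = (0, 1, 0)ᵀ.
Then v_1 = N · v_2 = (-1, 0, 1)ᵀ.

Sanity check: (A − (-3)·I) v_1 = (0, 0, 0)ᵀ = 0. ✓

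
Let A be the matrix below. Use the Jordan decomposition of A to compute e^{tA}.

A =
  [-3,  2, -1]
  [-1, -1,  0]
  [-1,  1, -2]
e^{tA} =
  [-t*exp(-2*t) + exp(-2*t), -t^2*exp(-2*t)/2 + 2*t*exp(-2*t), t^2*exp(-2*t)/2 - t*exp(-2*t)]
  [-t*exp(-2*t), -t^2*exp(-2*t)/2 + t*exp(-2*t) + exp(-2*t), t^2*exp(-2*t)/2]
  [-t*exp(-2*t), -t^2*exp(-2*t)/2 + t*exp(-2*t), t^2*exp(-2*t)/2 + exp(-2*t)]

Strategy: write A = P · J · P⁻¹ where J is a Jordan canonical form, so e^{tA} = P · e^{tJ} · P⁻¹, and e^{tJ} can be computed block-by-block.

A has Jordan form
J =
  [-2,  1,  0]
  [ 0, -2,  1]
  [ 0,  0, -2]
(up to reordering of blocks).

Per-block formulas:
  For a 3×3 Jordan block J_3(-2): exp(t · J_3(-2)) = e^(-2t)·(I + t·N + (t^2/2)·N^2), where N is the 3×3 nilpotent shift.

After assembling e^{tJ} and conjugating by P, we get:

e^{tA} =
  [-t*exp(-2*t) + exp(-2*t), -t^2*exp(-2*t)/2 + 2*t*exp(-2*t), t^2*exp(-2*t)/2 - t*exp(-2*t)]
  [-t*exp(-2*t), -t^2*exp(-2*t)/2 + t*exp(-2*t) + exp(-2*t), t^2*exp(-2*t)/2]
  [-t*exp(-2*t), -t^2*exp(-2*t)/2 + t*exp(-2*t), t^2*exp(-2*t)/2 + exp(-2*t)]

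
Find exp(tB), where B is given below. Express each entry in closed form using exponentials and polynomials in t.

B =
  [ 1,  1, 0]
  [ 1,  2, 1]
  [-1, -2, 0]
e^{tB} =
  [t^2*exp(t)/2 + exp(t), t^2*exp(t)/2 + t*exp(t), t^2*exp(t)/2]
  [t*exp(t), t*exp(t) + exp(t), t*exp(t)]
  [-t^2*exp(t)/2 - t*exp(t), -t^2*exp(t)/2 - 2*t*exp(t), -t^2*exp(t)/2 - t*exp(t) + exp(t)]

Strategy: write B = P · J · P⁻¹ where J is a Jordan canonical form, so e^{tB} = P · e^{tJ} · P⁻¹, and e^{tJ} can be computed block-by-block.

B has Jordan form
J =
  [1, 1, 0]
  [0, 1, 1]
  [0, 0, 1]
(up to reordering of blocks).

Per-block formulas:
  For a 3×3 Jordan block J_3(1): exp(t · J_3(1)) = e^(1t)·(I + t·N + (t^2/2)·N^2), where N is the 3×3 nilpotent shift.

After assembling e^{tJ} and conjugating by P, we get:

e^{tB} =
  [t^2*exp(t)/2 + exp(t), t^2*exp(t)/2 + t*exp(t), t^2*exp(t)/2]
  [t*exp(t), t*exp(t) + exp(t), t*exp(t)]
  [-t^2*exp(t)/2 - t*exp(t), -t^2*exp(t)/2 - 2*t*exp(t), -t^2*exp(t)/2 - t*exp(t) + exp(t)]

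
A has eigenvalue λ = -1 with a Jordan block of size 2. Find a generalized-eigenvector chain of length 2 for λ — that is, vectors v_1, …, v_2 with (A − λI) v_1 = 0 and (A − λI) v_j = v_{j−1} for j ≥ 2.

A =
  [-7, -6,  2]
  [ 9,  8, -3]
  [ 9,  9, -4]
A Jordan chain for λ = -1 of length 2:
v_1 = (-6, 9, 9)ᵀ
v_2 = (1, 0, 0)ᵀ

Let N = A − (-1)·I. We want v_2 with N^2 v_2 = 0 but N^1 v_2 ≠ 0; then v_{j-1} := N · v_j for j = 2, …, 2.

Pick v_2 = (1, 0, 0)ᵀ.
Then v_1 = N · v_2 = (-6, 9, 9)ᵀ.

Sanity check: (A − (-1)·I) v_1 = (0, 0, 0)ᵀ = 0. ✓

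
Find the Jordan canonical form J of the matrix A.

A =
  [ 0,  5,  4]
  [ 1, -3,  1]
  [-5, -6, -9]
J_3(-4)

The characteristic polynomial is
  det(x·I − A) = x^3 + 12*x^2 + 48*x + 64 = (x + 4)^3

Eigenvalues and multiplicities (the geometric multiplicity of λ is n − rank(A − λI), which equals the number of Jordan blocks for λ):
  λ = -4: algebraic multiplicity = 3, geometric multiplicity = 1

Determining the block sizes for each eigenvalue:
  λ = -4: one block (gm = 1), so the single block has size am = 3 → block sizes [3]

Assembling the blocks gives a Jordan form
J =
  [-4,  1,  0]
  [ 0, -4,  1]
  [ 0,  0, -4]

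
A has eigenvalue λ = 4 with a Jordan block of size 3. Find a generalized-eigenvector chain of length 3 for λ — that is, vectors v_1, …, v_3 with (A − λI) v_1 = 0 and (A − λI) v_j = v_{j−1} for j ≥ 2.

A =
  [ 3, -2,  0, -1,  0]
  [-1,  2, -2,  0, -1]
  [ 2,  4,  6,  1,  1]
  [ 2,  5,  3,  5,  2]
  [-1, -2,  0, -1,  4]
A Jordan chain for λ = 4 of length 3:
v_1 = (1, 0, -1, -1, 1)ᵀ
v_2 = (-1, -1, 2, 2, -1)ᵀ
v_3 = (1, 0, 0, 0, 0)ᵀ

Let N = A − (4)·I. We want v_3 with N^3 v_3 = 0 but N^2 v_3 ≠ 0; then v_{j-1} := N · v_j for j = 3, …, 2.

Pick v_3 = (1, 0, 0, 0, 0)ᵀ.
Then v_2 = N · v_3 = (-1, -1, 2, 2, -1)ᵀ.
Then v_1 = N · v_2 = (1, 0, -1, -1, 1)ᵀ.

Sanity check: (A − (4)·I) v_1 = (0, 0, 0, 0, 0)ᵀ = 0. ✓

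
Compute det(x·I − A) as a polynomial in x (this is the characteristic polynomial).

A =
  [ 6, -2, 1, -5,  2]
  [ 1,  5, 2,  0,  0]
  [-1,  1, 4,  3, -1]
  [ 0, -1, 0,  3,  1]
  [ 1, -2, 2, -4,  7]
x^5 - 25*x^4 + 250*x^3 - 1250*x^2 + 3125*x - 3125

Expanding det(x·I − A) (e.g. by cofactor expansion or by noting that A is similar to its Jordan form J, which has the same characteristic polynomial as A) gives
  χ_A(x) = x^5 - 25*x^4 + 250*x^3 - 1250*x^2 + 3125*x - 3125
which factors as (x - 5)^5. The eigenvalues (with algebraic multiplicities) are λ = 5 with multiplicity 5.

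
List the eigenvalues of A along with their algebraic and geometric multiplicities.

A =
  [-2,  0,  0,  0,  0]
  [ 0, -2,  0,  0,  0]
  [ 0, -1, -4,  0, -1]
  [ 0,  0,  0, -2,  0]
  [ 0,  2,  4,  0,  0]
λ = -2: alg = 5, geom = 4

Step 1 — factor the characteristic polynomial to read off the algebraic multiplicities:
  χ_A(x) = (x + 2)^5

Step 2 — compute geometric multiplicities via the rank-nullity identity g(λ) = n − rank(A − λI):
  rank(A − (-2)·I) = 1, so dim ker(A − (-2)·I) = n − 1 = 4

Summary:
  λ = -2: algebraic multiplicity = 5, geometric multiplicity = 4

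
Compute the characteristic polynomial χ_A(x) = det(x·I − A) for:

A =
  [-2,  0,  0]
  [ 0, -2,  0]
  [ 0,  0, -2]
x^3 + 6*x^2 + 12*x + 8

Expanding det(x·I − A) (e.g. by cofactor expansion or by noting that A is similar to its Jordan form J, which has the same characteristic polynomial as A) gives
  χ_A(x) = x^3 + 6*x^2 + 12*x + 8
which factors as (x + 2)^3. The eigenvalues (with algebraic multiplicities) are λ = -2 with multiplicity 3.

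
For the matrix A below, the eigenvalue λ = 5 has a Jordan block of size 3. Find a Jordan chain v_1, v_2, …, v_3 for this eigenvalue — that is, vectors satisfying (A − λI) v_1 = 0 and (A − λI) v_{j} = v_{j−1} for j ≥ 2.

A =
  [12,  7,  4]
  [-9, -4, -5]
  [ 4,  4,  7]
A Jordan chain for λ = 5 of length 3:
v_1 = (2, -2, 0)ᵀ
v_2 = (7, -9, 4)ᵀ
v_3 = (1, 0, 0)ᵀ

Let N = A − (5)·I. We want v_3 with N^3 v_3 = 0 but N^2 v_3 ≠ 0; then v_{j-1} := N · v_j for j = 3, …, 2.

Pick v_3 = (1, 0, 0)ᵀ.
Then v_2 = N · v_3 = (7, -9, 4)ᵀ.
Then v_1 = N · v_2 = (2, -2, 0)ᵀ.

Sanity check: (A − (5)·I) v_1 = (0, 0, 0)ᵀ = 0. ✓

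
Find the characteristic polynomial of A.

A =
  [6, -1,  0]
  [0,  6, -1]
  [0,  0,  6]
x^3 - 18*x^2 + 108*x - 216

Expanding det(x·I − A) (e.g. by cofactor expansion or by noting that A is similar to its Jordan form J, which has the same characteristic polynomial as A) gives
  χ_A(x) = x^3 - 18*x^2 + 108*x - 216
which factors as (x - 6)^3. The eigenvalues (with algebraic multiplicities) are λ = 6 with multiplicity 3.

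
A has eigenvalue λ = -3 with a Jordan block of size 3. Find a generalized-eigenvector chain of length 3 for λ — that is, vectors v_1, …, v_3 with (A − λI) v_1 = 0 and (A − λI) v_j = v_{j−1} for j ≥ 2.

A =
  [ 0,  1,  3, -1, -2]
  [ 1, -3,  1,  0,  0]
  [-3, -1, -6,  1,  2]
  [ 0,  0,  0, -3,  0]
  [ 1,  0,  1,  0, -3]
A Jordan chain for λ = -3 of length 3:
v_1 = (-1, 0, 1, 0, 0)ᵀ
v_2 = (3, 1, -3, 0, 1)ᵀ
v_3 = (1, 0, 0, 0, 0)ᵀ

Let N = A − (-3)·I. We want v_3 with N^3 v_3 = 0 but N^2 v_3 ≠ 0; then v_{j-1} := N · v_j for j = 3, …, 2.

Pick v_3 = (1, 0, 0, 0, 0)ᵀ.
Then v_2 = N · v_3 = (3, 1, -3, 0, 1)ᵀ.
Then v_1 = N · v_2 = (-1, 0, 1, 0, 0)ᵀ.

Sanity check: (A − (-3)·I) v_1 = (0, 0, 0, 0, 0)ᵀ = 0. ✓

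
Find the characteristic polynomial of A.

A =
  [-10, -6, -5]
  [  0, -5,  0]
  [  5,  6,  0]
x^3 + 15*x^2 + 75*x + 125

Expanding det(x·I − A) (e.g. by cofactor expansion or by noting that A is similar to its Jordan form J, which has the same characteristic polynomial as A) gives
  χ_A(x) = x^3 + 15*x^2 + 75*x + 125
which factors as (x + 5)^3. The eigenvalues (with algebraic multiplicities) are λ = -5 with multiplicity 3.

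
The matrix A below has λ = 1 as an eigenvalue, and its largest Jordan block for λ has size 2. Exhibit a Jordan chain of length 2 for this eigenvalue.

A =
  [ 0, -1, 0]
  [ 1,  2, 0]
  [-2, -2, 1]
A Jordan chain for λ = 1 of length 2:
v_1 = (-1, 1, -2)ᵀ
v_2 = (1, 0, 0)ᵀ

Let N = A − (1)·I. We want v_2 with N^2 v_2 = 0 but N^1 v_2 ≠ 0; then v_{j-1} := N · v_j for j = 2, …, 2.

Pick v_2 = (1, 0, 0)ᵀ.
Then v_1 = N · v_2 = (-1, 1, -2)ᵀ.

Sanity check: (A − (1)·I) v_1 = (0, 0, 0)ᵀ = 0. ✓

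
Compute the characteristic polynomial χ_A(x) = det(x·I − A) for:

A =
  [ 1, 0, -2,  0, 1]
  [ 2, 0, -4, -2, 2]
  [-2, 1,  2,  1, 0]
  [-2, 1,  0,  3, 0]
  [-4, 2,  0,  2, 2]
x^5 - 8*x^4 + 25*x^3 - 38*x^2 + 28*x - 8

Expanding det(x·I − A) (e.g. by cofactor expansion or by noting that A is similar to its Jordan form J, which has the same characteristic polynomial as A) gives
  χ_A(x) = x^5 - 8*x^4 + 25*x^3 - 38*x^2 + 28*x - 8
which factors as (x - 2)^3*(x - 1)^2. The eigenvalues (with algebraic multiplicities) are λ = 1 with multiplicity 2, λ = 2 with multiplicity 3.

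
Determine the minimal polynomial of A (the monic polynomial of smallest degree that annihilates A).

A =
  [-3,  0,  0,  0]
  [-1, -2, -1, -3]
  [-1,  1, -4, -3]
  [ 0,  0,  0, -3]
x^2 + 6*x + 9

The characteristic polynomial is χ_A(x) = (x + 3)^4, so the eigenvalues are known. The minimal polynomial is
  m_A(x) = Π_λ (x − λ)^{k_λ}
where k_λ is the size of the *largest* Jordan block for λ (equivalently, the smallest k with (A − λI)^k v = 0 for every generalised eigenvector v of λ).

  λ = -3: largest Jordan block has size 2, contributing (x + 3)^2

So m_A(x) = (x + 3)^2 = x^2 + 6*x + 9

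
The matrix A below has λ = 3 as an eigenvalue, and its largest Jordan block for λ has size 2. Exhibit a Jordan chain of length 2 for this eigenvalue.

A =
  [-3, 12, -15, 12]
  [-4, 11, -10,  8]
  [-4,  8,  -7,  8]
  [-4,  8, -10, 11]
A Jordan chain for λ = 3 of length 2:
v_1 = (-6, -4, -4, -4)ᵀ
v_2 = (1, 0, 0, 0)ᵀ

Let N = A − (3)·I. We want v_2 with N^2 v_2 = 0 but N^1 v_2 ≠ 0; then v_{j-1} := N · v_j for j = 2, …, 2.

Pick v_2 = (1, 0, 0, 0)ᵀ.
Then v_1 = N · v_2 = (-6, -4, -4, -4)ᵀ.

Sanity check: (A − (3)·I) v_1 = (0, 0, 0, 0)ᵀ = 0. ✓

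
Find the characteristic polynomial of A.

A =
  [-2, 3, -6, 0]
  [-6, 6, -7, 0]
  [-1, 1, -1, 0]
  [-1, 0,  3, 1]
x^4 - 4*x^3 + 6*x^2 - 4*x + 1

Expanding det(x·I − A) (e.g. by cofactor expansion or by noting that A is similar to its Jordan form J, which has the same characteristic polynomial as A) gives
  χ_A(x) = x^4 - 4*x^3 + 6*x^2 - 4*x + 1
which factors as (x - 1)^4. The eigenvalues (with algebraic multiplicities) are λ = 1 with multiplicity 4.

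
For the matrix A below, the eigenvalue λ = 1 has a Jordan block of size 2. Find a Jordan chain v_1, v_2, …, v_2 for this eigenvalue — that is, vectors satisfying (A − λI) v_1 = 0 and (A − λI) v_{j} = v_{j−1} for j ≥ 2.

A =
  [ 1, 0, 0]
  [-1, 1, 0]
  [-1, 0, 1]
A Jordan chain for λ = 1 of length 2:
v_1 = (0, -1, -1)ᵀ
v_2 = (1, 0, 0)ᵀ

Let N = A − (1)·I. We want v_2 with N^2 v_2 = 0 but N^1 v_2 ≠ 0; then v_{j-1} := N · v_j for j = 2, …, 2.

Pick v_2 = (1, 0, 0)ᵀ.
Then v_1 = N · v_2 = (0, -1, -1)ᵀ.

Sanity check: (A − (1)·I) v_1 = (0, 0, 0)ᵀ = 0. ✓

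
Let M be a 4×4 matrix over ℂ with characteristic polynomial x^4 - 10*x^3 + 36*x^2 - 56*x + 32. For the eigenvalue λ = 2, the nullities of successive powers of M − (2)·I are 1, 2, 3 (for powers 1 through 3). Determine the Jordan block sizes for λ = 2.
Block sizes for λ = 2: [3]

From the dimensions of kernels of powers, the number of Jordan blocks of size at least j is d_j − d_{j−1} where d_j = dim ker(N^j) (with d_0 = 0). Computing the differences gives [1, 1, 1].
The number of blocks of size exactly k is (#blocks of size ≥ k) − (#blocks of size ≥ k + 1), so the partition is: 1 block(s) of size 3.
In nonincreasing order the block sizes are [3].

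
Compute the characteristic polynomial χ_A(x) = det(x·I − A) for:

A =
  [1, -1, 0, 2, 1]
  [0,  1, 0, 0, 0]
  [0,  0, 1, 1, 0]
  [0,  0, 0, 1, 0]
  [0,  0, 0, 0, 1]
x^5 - 5*x^4 + 10*x^3 - 10*x^2 + 5*x - 1

Expanding det(x·I − A) (e.g. by cofactor expansion or by noting that A is similar to its Jordan form J, which has the same characteristic polynomial as A) gives
  χ_A(x) = x^5 - 5*x^4 + 10*x^3 - 10*x^2 + 5*x - 1
which factors as (x - 1)^5. The eigenvalues (with algebraic multiplicities) are λ = 1 with multiplicity 5.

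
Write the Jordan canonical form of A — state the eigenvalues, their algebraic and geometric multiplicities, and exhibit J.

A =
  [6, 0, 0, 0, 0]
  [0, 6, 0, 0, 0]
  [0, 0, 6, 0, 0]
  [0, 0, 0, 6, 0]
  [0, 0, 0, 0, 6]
J_1(6) ⊕ J_1(6) ⊕ J_1(6) ⊕ J_1(6) ⊕ J_1(6)

The characteristic polynomial is
  det(x·I − A) = x^5 - 30*x^4 + 360*x^3 - 2160*x^2 + 6480*x - 7776 = (x - 6)^5

Eigenvalues and multiplicities (the geometric multiplicity of λ is n − rank(A − λI), which equals the number of Jordan blocks for λ):
  λ = 6: algebraic multiplicity = 5, geometric multiplicity = 5

Determining the block sizes for each eigenvalue:
  λ = 6: gm = am = 5, so every block has size 1 → block sizes [1, 1, 1, 1, 1]

Assembling the blocks gives a Jordan form
J =
  [6, 0, 0, 0, 0]
  [0, 6, 0, 0, 0]
  [0, 0, 6, 0, 0]
  [0, 0, 0, 6, 0]
  [0, 0, 0, 0, 6]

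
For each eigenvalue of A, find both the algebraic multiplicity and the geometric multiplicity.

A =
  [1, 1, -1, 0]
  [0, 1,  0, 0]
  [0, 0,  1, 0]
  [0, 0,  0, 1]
λ = 1: alg = 4, geom = 3

Step 1 — factor the characteristic polynomial to read off the algebraic multiplicities:
  χ_A(x) = (x - 1)^4

Step 2 — compute geometric multiplicities via the rank-nullity identity g(λ) = n − rank(A − λI):
  rank(A − (1)·I) = 1, so dim ker(A − (1)·I) = n − 1 = 3

Summary:
  λ = 1: algebraic multiplicity = 4, geometric multiplicity = 3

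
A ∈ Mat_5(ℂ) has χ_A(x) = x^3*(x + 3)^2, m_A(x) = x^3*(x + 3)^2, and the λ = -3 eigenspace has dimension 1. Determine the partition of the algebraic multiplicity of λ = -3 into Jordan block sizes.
Block sizes for λ = -3: [2]

Step 1 — from the characteristic polynomial, algebraic multiplicity of λ = -3 is 2. From dim ker(A − (-3)·I) = 1, there are exactly 1 Jordan blocks for λ = -3.
Step 2 — from the minimal polynomial, the factor (x + 3)^2 tells us the largest block for λ = -3 has size 2.
Step 3 — with total size 2, 1 blocks, and largest block 2, the block sizes (in nonincreasing order) are [2].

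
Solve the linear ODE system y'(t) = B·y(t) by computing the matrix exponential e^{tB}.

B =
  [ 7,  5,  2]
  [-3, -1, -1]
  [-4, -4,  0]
e^{tB} =
  [t^2*exp(2*t) + 5*t*exp(2*t) + exp(2*t), t^2*exp(2*t) + 5*t*exp(2*t), t^2*exp(2*t)/2 + 2*t*exp(2*t)]
  [-t^2*exp(2*t) - 3*t*exp(2*t), -t^2*exp(2*t) - 3*t*exp(2*t) + exp(2*t), -t^2*exp(2*t)/2 - t*exp(2*t)]
  [-4*t*exp(2*t), -4*t*exp(2*t), -2*t*exp(2*t) + exp(2*t)]

Strategy: write B = P · J · P⁻¹ where J is a Jordan canonical form, so e^{tB} = P · e^{tJ} · P⁻¹, and e^{tJ} can be computed block-by-block.

B has Jordan form
J =
  [2, 1, 0]
  [0, 2, 1]
  [0, 0, 2]
(up to reordering of blocks).

Per-block formulas:
  For a 3×3 Jordan block J_3(2): exp(t · J_3(2)) = e^(2t)·(I + t·N + (t^2/2)·N^2), where N is the 3×3 nilpotent shift.

After assembling e^{tJ} and conjugating by P, we get:

e^{tB} =
  [t^2*exp(2*t) + 5*t*exp(2*t) + exp(2*t), t^2*exp(2*t) + 5*t*exp(2*t), t^2*exp(2*t)/2 + 2*t*exp(2*t)]
  [-t^2*exp(2*t) - 3*t*exp(2*t), -t^2*exp(2*t) - 3*t*exp(2*t) + exp(2*t), -t^2*exp(2*t)/2 - t*exp(2*t)]
  [-4*t*exp(2*t), -4*t*exp(2*t), -2*t*exp(2*t) + exp(2*t)]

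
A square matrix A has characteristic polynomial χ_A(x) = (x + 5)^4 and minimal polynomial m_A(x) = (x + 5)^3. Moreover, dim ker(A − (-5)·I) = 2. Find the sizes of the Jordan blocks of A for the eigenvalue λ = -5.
Block sizes for λ = -5: [3, 1]

Step 1 — from the characteristic polynomial, algebraic multiplicity of λ = -5 is 4. From dim ker(A − (-5)·I) = 2, there are exactly 2 Jordan blocks for λ = -5.
Step 2 — from the minimal polynomial, the factor (x + 5)^3 tells us the largest block for λ = -5 has size 3.
Step 3 — with total size 4, 2 blocks, and largest block 3, the block sizes (in nonincreasing order) are [3, 1].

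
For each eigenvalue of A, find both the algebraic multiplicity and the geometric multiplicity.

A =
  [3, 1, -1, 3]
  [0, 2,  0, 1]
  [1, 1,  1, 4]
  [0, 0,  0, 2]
λ = 2: alg = 4, geom = 2

Step 1 — factor the characteristic polynomial to read off the algebraic multiplicities:
  χ_A(x) = (x - 2)^4

Step 2 — compute geometric multiplicities via the rank-nullity identity g(λ) = n − rank(A − λI):
  rank(A − (2)·I) = 2, so dim ker(A − (2)·I) = n − 2 = 2

Summary:
  λ = 2: algebraic multiplicity = 4, geometric multiplicity = 2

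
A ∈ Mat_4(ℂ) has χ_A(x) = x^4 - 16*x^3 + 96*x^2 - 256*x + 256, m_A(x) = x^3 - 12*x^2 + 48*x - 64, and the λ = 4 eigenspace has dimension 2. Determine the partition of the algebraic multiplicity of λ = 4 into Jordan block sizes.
Block sizes for λ = 4: [3, 1]

Step 1 — from the characteristic polynomial, algebraic multiplicity of λ = 4 is 4. From dim ker(A − (4)·I) = 2, there are exactly 2 Jordan blocks for λ = 4.
Step 2 — from the minimal polynomial, the factor (x − 4)^3 tells us the largest block for λ = 4 has size 3.
Step 3 — with total size 4, 2 blocks, and largest block 3, the block sizes (in nonincreasing order) are [3, 1].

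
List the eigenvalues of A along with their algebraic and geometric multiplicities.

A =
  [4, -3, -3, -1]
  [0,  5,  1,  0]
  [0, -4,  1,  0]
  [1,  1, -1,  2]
λ = 3: alg = 4, geom = 2

Step 1 — factor the characteristic polynomial to read off the algebraic multiplicities:
  χ_A(x) = (x - 3)^4

Step 2 — compute geometric multiplicities via the rank-nullity identity g(λ) = n − rank(A − λI):
  rank(A − (3)·I) = 2, so dim ker(A − (3)·I) = n − 2 = 2

Summary:
  λ = 3: algebraic multiplicity = 4, geometric multiplicity = 2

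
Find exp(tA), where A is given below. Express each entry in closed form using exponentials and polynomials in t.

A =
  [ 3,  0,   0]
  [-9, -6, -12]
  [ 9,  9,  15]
e^{tA} =
  [exp(3*t), 0, 0]
  [-3*exp(6*t) + 3*exp(3*t), -3*exp(6*t) + 4*exp(3*t), -4*exp(6*t) + 4*exp(3*t)]
  [3*exp(6*t) - 3*exp(3*t), 3*exp(6*t) - 3*exp(3*t), 4*exp(6*t) - 3*exp(3*t)]

Strategy: write A = P · J · P⁻¹ where J is a Jordan canonical form, so e^{tA} = P · e^{tJ} · P⁻¹, and e^{tJ} can be computed block-by-block.

A has Jordan form
J =
  [3, 0, 0]
  [0, 3, 0]
  [0, 0, 6]
(up to reordering of blocks).

Per-block formulas:
  For a 1×1 block at λ = 3: exp(t · [3]) = [e^(3t)].
  For a 1×1 block at λ = 6: exp(t · [6]) = [e^(6t)].

After assembling e^{tJ} and conjugating by P, we get:

e^{tA} =
  [exp(3*t), 0, 0]
  [-3*exp(6*t) + 3*exp(3*t), -3*exp(6*t) + 4*exp(3*t), -4*exp(6*t) + 4*exp(3*t)]
  [3*exp(6*t) - 3*exp(3*t), 3*exp(6*t) - 3*exp(3*t), 4*exp(6*t) - 3*exp(3*t)]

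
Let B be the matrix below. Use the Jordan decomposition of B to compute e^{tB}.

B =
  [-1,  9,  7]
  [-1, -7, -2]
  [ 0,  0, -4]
e^{tB} =
  [3*t*exp(-4*t) + exp(-4*t), 9*t*exp(-4*t), 3*t^2*exp(-4*t)/2 + 7*t*exp(-4*t)]
  [-t*exp(-4*t), -3*t*exp(-4*t) + exp(-4*t), -t^2*exp(-4*t)/2 - 2*t*exp(-4*t)]
  [0, 0, exp(-4*t)]

Strategy: write B = P · J · P⁻¹ where J is a Jordan canonical form, so e^{tB} = P · e^{tJ} · P⁻¹, and e^{tJ} can be computed block-by-block.

B has Jordan form
J =
  [-4,  1,  0]
  [ 0, -4,  1]
  [ 0,  0, -4]
(up to reordering of blocks).

Per-block formulas:
  For a 3×3 Jordan block J_3(-4): exp(t · J_3(-4)) = e^(-4t)·(I + t·N + (t^2/2)·N^2), where N is the 3×3 nilpotent shift.

After assembling e^{tJ} and conjugating by P, we get:

e^{tB} =
  [3*t*exp(-4*t) + exp(-4*t), 9*t*exp(-4*t), 3*t^2*exp(-4*t)/2 + 7*t*exp(-4*t)]
  [-t*exp(-4*t), -3*t*exp(-4*t) + exp(-4*t), -t^2*exp(-4*t)/2 - 2*t*exp(-4*t)]
  [0, 0, exp(-4*t)]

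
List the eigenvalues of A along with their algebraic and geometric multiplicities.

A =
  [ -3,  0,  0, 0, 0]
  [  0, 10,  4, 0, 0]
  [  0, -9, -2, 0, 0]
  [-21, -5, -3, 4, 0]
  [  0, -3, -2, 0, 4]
λ = -3: alg = 1, geom = 1; λ = 4: alg = 4, geom = 2

Step 1 — factor the characteristic polynomial to read off the algebraic multiplicities:
  χ_A(x) = (x - 4)^4*(x + 3)

Step 2 — compute geometric multiplicities via the rank-nullity identity g(λ) = n − rank(A − λI):
  rank(A − (-3)·I) = 4, so dim ker(A − (-3)·I) = n − 4 = 1
  rank(A − (4)·I) = 3, so dim ker(A − (4)·I) = n − 3 = 2

Summary:
  λ = -3: algebraic multiplicity = 1, geometric multiplicity = 1
  λ = 4: algebraic multiplicity = 4, geometric multiplicity = 2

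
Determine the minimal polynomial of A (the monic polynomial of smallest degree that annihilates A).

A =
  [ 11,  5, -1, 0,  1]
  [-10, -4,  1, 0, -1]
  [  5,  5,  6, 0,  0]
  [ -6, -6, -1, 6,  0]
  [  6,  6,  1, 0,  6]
x^4 - 19*x^3 + 126*x^2 - 324*x + 216

The characteristic polynomial is χ_A(x) = (x - 6)^4*(x - 1), so the eigenvalues are known. The minimal polynomial is
  m_A(x) = Π_λ (x − λ)^{k_λ}
where k_λ is the size of the *largest* Jordan block for λ (equivalently, the smallest k with (A − λI)^k v = 0 for every generalised eigenvector v of λ).

  λ = 1: largest Jordan block has size 1, contributing (x − 1)
  λ = 6: largest Jordan block has size 3, contributing (x − 6)^3

So m_A(x) = (x - 6)^3*(x - 1) = x^4 - 19*x^3 + 126*x^2 - 324*x + 216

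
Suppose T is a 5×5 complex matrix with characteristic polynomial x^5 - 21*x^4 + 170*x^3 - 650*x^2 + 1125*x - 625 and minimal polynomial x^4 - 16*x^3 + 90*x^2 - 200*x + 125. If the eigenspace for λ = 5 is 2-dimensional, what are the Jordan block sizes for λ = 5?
Block sizes for λ = 5: [3, 1]

Step 1 — from the characteristic polynomial, algebraic multiplicity of λ = 5 is 4. From dim ker(T − (5)·I) = 2, there are exactly 2 Jordan blocks for λ = 5.
Step 2 — from the minimal polynomial, the factor (x − 5)^3 tells us the largest block for λ = 5 has size 3.
Step 3 — with total size 4, 2 blocks, and largest block 3, the block sizes (in nonincreasing order) are [3, 1].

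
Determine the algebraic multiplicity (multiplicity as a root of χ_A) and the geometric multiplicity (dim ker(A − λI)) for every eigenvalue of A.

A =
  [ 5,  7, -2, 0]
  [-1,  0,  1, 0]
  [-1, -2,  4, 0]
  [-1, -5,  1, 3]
λ = 3: alg = 4, geom = 2

Step 1 — factor the characteristic polynomial to read off the algebraic multiplicities:
  χ_A(x) = (x - 3)^4

Step 2 — compute geometric multiplicities via the rank-nullity identity g(λ) = n − rank(A − λI):
  rank(A − (3)·I) = 2, so dim ker(A − (3)·I) = n − 2 = 2

Summary:
  λ = 3: algebraic multiplicity = 4, geometric multiplicity = 2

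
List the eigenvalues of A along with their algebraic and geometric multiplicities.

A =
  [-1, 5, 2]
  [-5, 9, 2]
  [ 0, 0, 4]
λ = 4: alg = 3, geom = 2

Step 1 — factor the characteristic polynomial to read off the algebraic multiplicities:
  χ_A(x) = (x - 4)^3

Step 2 — compute geometric multiplicities via the rank-nullity identity g(λ) = n − rank(A − λI):
  rank(A − (4)·I) = 1, so dim ker(A − (4)·I) = n − 1 = 2

Summary:
  λ = 4: algebraic multiplicity = 3, geometric multiplicity = 2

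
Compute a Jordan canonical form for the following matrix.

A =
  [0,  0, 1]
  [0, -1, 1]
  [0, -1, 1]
J_3(0)

The characteristic polynomial is
  det(x·I − A) = x^3

Eigenvalues and multiplicities (the geometric multiplicity of λ is n − rank(A − λI), which equals the number of Jordan blocks for λ):
  λ = 0: algebraic multiplicity = 3, geometric multiplicity = 1

Determining the block sizes for each eigenvalue:
  λ = 0: one block (gm = 1), so the single block has size am = 3 → block sizes [3]

Assembling the blocks gives a Jordan form
J =
  [0, 1, 0]
  [0, 0, 1]
  [0, 0, 0]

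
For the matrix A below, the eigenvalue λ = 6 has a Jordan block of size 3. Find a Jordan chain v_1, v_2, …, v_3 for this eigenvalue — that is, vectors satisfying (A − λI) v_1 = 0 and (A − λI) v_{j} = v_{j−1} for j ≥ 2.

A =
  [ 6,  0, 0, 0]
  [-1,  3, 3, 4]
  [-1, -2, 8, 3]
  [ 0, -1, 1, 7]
A Jordan chain for λ = 6 of length 3:
v_1 = (0, -1, -1, 0)ᵀ
v_2 = (0, -3, -2, -1)ᵀ
v_3 = (0, 1, 0, 0)ᵀ

Let N = A − (6)·I. We want v_3 with N^3 v_3 = 0 but N^2 v_3 ≠ 0; then v_{j-1} := N · v_j for j = 3, …, 2.

Pick v_3 = (0, 1, 0, 0)ᵀ.
Then v_2 = N · v_3 = (0, -3, -2, -1)ᵀ.
Then v_1 = N · v_2 = (0, -1, -1, 0)ᵀ.

Sanity check: (A − (6)·I) v_1 = (0, 0, 0, 0)ᵀ = 0. ✓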